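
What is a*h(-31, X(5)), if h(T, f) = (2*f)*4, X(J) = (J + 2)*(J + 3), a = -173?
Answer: -77504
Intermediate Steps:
X(J) = (2 + J)*(3 + J)
h(T, f) = 8*f
a*h(-31, X(5)) = -1384*(6 + 5² + 5*5) = -1384*(6 + 25 + 25) = -1384*56 = -173*448 = -77504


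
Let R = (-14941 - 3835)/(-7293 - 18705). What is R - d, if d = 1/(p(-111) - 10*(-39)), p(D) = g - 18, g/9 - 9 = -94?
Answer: 411387/567623 ≈ 0.72475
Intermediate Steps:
g = -765 (g = 81 + 9*(-94) = 81 - 846 = -765)
p(D) = -783 (p(D) = -765 - 18 = -783)
R = 9388/12999 (R = -18776/(-25998) = -18776*(-1/25998) = 9388/12999 ≈ 0.72221)
d = -1/393 (d = 1/(-783 - 10*(-39)) = 1/(-783 + 390) = 1/(-393) = -1/393 ≈ -0.0025445)
R - d = 9388/12999 - 1*(-1/393) = 9388/12999 + 1/393 = 411387/567623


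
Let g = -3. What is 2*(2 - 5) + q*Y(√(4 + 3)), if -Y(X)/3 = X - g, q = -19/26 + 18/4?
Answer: -519/13 - 147*√7/13 ≈ -69.840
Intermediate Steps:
q = 49/13 (q = -19*1/26 + 18*(¼) = -19/26 + 9/2 = 49/13 ≈ 3.7692)
Y(X) = -9 - 3*X (Y(X) = -3*(X - 1*(-3)) = -3*(X + 3) = -3*(3 + X) = -9 - 3*X)
2*(2 - 5) + q*Y(√(4 + 3)) = 2*(2 - 5) + 49*(-9 - 3*√(4 + 3))/13 = 2*(-3) + 49*(-9 - 3*√7)/13 = -6 + (-441/13 - 147*√7/13) = -519/13 - 147*√7/13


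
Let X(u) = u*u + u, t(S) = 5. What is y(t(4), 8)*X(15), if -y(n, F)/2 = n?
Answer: -2400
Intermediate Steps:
y(n, F) = -2*n
X(u) = u + u² (X(u) = u² + u = u + u²)
y(t(4), 8)*X(15) = (-2*5)*(15*(1 + 15)) = -150*16 = -10*240 = -2400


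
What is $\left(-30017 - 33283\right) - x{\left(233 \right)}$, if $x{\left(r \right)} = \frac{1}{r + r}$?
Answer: $- \frac{29497801}{466} \approx -63300.0$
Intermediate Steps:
$x{\left(r \right)} = \frac{1}{2 r}$
$\left(-30017 - 33283\right) - x{\left(233 \right)} = \left(-30017 - 33283\right) - \frac{1}{2 \cdot 233} = \left(-30017 - 33283\right) - \frac{1}{2} \cdot \frac{1}{233} = -63300 - \frac{1}{466} = - \frac{29497801}{466}$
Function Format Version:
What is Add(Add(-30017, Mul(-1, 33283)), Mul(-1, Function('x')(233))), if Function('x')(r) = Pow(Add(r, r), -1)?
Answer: Rational(-29497801, 466) ≈ -63300.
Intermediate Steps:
Function('x')(r) = Mul(Rational(1, 2), Pow(r, -1)) (Function('x')(r) = Pow(Mul(2, r), -1) = Mul(Rational(1, 2), Pow(r, -1)))
Add(Add(-30017, Mul(-1, 33283)), Mul(-1, Function('x')(233))) = Add(Add(-30017, Mul(-1, 33283)), Mul(-1, Mul(Rational(1, 2), Pow(233, -1)))) = Add(Add(-30017, -33283), Mul(-1, Mul(Rational(1, 2), Rational(1, 233)))) = Add(-63300, Mul(-1, Rational(1, 466))) = Add(-63300, Rational(-1, 466)) = Rational(-29497801, 466)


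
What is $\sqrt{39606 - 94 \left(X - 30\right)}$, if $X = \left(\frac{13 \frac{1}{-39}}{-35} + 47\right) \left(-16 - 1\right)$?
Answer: $\frac{\sqrt{1295958090}}{105} \approx 342.85$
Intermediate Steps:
$X = - \frac{83912}{105}$ ($X = \left(13 \left(- \frac{1}{39}\right) \left(- \frac{1}{35}\right) + 47\right) \left(-17\right) = \left(\left(- \frac{1}{3}\right) \left(- \frac{1}{35}\right) + 47\right) \left(-17\right) = \left(\frac{1}{105} + 47\right) \left(-17\right) = \frac{4936}{105} \left(-17\right) = - \frac{83912}{105} \approx -799.16$)
$\sqrt{39606 - 94 \left(X - 30\right)} = \sqrt{39606 - 94 \left(- \frac{83912}{105} - 30\right)} = \sqrt{39606 - - \frac{8183828}{105}} = \sqrt{39606 + \frac{8183828}{105}} = \sqrt{\frac{12342458}{105}} = \frac{\sqrt{1295958090}}{105}$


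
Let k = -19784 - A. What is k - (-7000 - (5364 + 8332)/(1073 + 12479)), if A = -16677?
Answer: 3298227/847 ≈ 3894.0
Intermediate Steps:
k = -3107 (k = -19784 - 1*(-16677) = -19784 + 16677 = -3107)
k - (-7000 - (5364 + 8332)/(1073 + 12479)) = -3107 - (-7000 - (5364 + 8332)/(1073 + 12479)) = -3107 - (-7000 - 13696/13552) = -3107 - (-7000 - 1*856/847) = -3107 - (-7000 - 856/847) = -3107 - 1*(-5929856/847) = -3107 + 5929856/847 = 3298227/847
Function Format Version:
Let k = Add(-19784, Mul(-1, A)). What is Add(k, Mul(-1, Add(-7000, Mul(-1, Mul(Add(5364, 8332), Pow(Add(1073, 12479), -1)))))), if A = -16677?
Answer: Rational(3298227, 847) ≈ 3894.0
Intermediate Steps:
k = -3107 (k = Add(-19784, Mul(-1, -16677)) = Add(-19784, 16677) = -3107)
Add(k, Mul(-1, Add(-7000, Mul(-1, Mul(Add(5364, 8332), Pow(Add(1073, 12479), -1)))))) = Add(-3107, Mul(-1, Add(-7000, Mul(-1, Mul(Add(5364, 8332), Pow(Add(1073, 12479), -1)))))) = Add(-3107, Mul(-1, Add(-7000, Mul(-1, Mul(13696, Pow(13552, -1)))))) = Add(-3107, Mul(-1, Add(-7000, Mul(-1, Mul(13696, Rational(1, 13552)))))) = Add(-3107, Mul(-1, Add(-7000, Mul(-1, Rational(856, 847))))) = Add(-3107, Mul(-1, Add(-7000, Rational(-856, 847)))) = Add(-3107, Mul(-1, Rational(-5929856, 847))) = Add(-3107, Rational(5929856, 847)) = Rational(3298227, 847)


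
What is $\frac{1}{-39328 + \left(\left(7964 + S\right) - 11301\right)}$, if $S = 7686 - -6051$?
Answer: $- \frac{1}{28928} \approx -3.4569 \cdot 10^{-5}$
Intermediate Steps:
$S = 13737$ ($S = 7686 + 6051 = 13737$)
$\frac{1}{-39328 + \left(\left(7964 + S\right) - 11301\right)} = \frac{1}{-39328 + \left(\left(7964 + 13737\right) - 11301\right)} = \frac{1}{-39328 + \left(21701 - 11301\right)} = \frac{1}{-39328 + 10400} = \frac{1}{-28928} = - \frac{1}{28928}$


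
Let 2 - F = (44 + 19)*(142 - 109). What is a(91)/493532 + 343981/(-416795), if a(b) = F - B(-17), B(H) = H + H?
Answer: -170617143077/205701669940 ≈ -0.82944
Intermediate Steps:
F = -2077 (F = 2 - (44 + 19)*(142 - 109) = 2 - 63*33 = 2 - 1*2079 = 2 - 2079 = -2077)
B(H) = 2*H
a(b) = -2043 (a(b) = -2077 - 2*(-17) = -2077 - 1*(-34) = -2077 + 34 = -2043)
a(91)/493532 + 343981/(-416795) = -2043/493532 + 343981/(-416795) = -2043*1/493532 + 343981*(-1/416795) = -2043/493532 - 343981/416795 = -170617143077/205701669940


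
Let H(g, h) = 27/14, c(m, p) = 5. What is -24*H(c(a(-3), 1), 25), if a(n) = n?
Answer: -324/7 ≈ -46.286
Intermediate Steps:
H(g, h) = 27/14 (H(g, h) = 27*(1/14) = 27/14)
-24*H(c(a(-3), 1), 25) = -24*27/14 = -324/7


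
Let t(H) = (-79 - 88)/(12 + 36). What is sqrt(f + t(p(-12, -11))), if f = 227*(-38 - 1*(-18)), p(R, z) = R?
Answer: I*sqrt(654261)/12 ≈ 67.405*I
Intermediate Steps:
t(H) = -167/48
f = -4540 (f = 227*(-38 + 18) = 227*(-20) = -4540)
sqrt(f + t(p(-12, -11))) = sqrt(-4540 - 167/48) = sqrt(-218087/48) = I*sqrt(654261)/12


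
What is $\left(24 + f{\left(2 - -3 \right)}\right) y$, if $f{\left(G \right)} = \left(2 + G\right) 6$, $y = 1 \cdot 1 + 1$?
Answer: $132$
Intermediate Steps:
$y = 2$ ($y = 1 + 1 = 2$)
$f{\left(G \right)} = 12 + 6 G$
$\left(24 + f{\left(2 - -3 \right)}\right) y = \left(24 + \left(12 + 6 \left(2 - -3\right)\right)\right) 2 = \left(24 + \left(12 + 6 \left(2 + 3\right)\right)\right) 2 = \left(24 + \left(12 + 6 \cdot 5\right)\right) 2 = \left(24 + \left(12 + 30\right)\right) 2 = \left(24 + 42\right) 2 = 66 \cdot 2 = 132$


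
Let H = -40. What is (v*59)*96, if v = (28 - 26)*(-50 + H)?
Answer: -1019520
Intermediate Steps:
v = -180 (v = (28 - 26)*(-50 - 40) = 2*(-90) = -180)
(v*59)*96 = -180*59*96 = -10620*96 = -1019520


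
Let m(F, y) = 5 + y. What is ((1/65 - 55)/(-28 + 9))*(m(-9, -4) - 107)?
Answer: -378844/1235 ≈ -306.76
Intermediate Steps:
((1/65 - 55)/(-28 + 9))*(m(-9, -4) - 107) = ((1/65 - 55)/(-28 + 9))*((5 - 4) - 107) = ((1/65 - 55)/(-19))*(1 - 107) = -3574/65*(-1/19)*(-106) = (3574/1235)*(-106) = -378844/1235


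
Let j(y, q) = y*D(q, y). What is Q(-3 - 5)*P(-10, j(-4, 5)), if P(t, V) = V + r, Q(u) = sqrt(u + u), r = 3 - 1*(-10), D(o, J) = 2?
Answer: 20*I ≈ 20.0*I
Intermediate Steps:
r = 13 (r = 3 + 10 = 13)
j(y, q) = 2*y (j(y, q) = y*2 = 2*y)
Q(u) = sqrt(2)*sqrt(u) (Q(u) = sqrt(2*u) = sqrt(2)*sqrt(u))
P(t, V) = 13 + V (P(t, V) = V + 13 = 13 + V)
Q(-3 - 5)*P(-10, j(-4, 5)) = (sqrt(2)*sqrt(-3 - 5))*(13 + 2*(-4)) = (sqrt(2)*sqrt(-8))*(13 - 8) = (sqrt(2)*(2*I*sqrt(2)))*5 = (4*I)*5 = 20*I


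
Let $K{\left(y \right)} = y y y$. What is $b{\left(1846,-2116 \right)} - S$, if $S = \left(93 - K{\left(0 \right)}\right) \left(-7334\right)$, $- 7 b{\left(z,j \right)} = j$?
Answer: $\frac{4776550}{7} \approx 6.8236 \cdot 10^{5}$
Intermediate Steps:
$K{\left(y \right)} = y^{3}$ ($K{\left(y \right)} = y^{2} y = y^{3}$)
$b{\left(z,j \right)} = - \frac{j}{7}$
$S = -682062$ ($S = \left(93 - 0^{3}\right) \left(-7334\right) = \left(93 - 0\right) \left(-7334\right) = \left(93 + 0\right) \left(-7334\right) = 93 \left(-7334\right) = -682062$)
$b{\left(1846,-2116 \right)} - S = \left(- \frac{1}{7}\right) \left(-2116\right) - -682062 = \frac{2116}{7} + 682062 = \frac{4776550}{7}$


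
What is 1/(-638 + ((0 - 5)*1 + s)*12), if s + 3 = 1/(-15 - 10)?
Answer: -25/18362 ≈ -0.0013615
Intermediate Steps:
s = -76/25 (s = -3 + 1/(-15 - 10) = -3 + 1/(-25) = -3 - 1/25 = -76/25 ≈ -3.0400)
1/(-638 + ((0 - 5)*1 + s)*12) = 1/(-638 + ((0 - 5)*1 - 76/25)*12) = 1/(-638 + (-5*1 - 76/25)*12) = 1/(-638 + (-5 - 76/25)*12) = 1/(-638 - 201/25*12) = 1/(-638 - 2412/25) = 1/(-18362/25) = -25/18362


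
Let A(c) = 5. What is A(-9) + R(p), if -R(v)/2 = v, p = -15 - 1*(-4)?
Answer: 27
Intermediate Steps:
p = -11 (p = -15 + 4 = -11)
R(v) = -2*v
A(-9) + R(p) = 5 - 2*(-11) = 5 + 22 = 27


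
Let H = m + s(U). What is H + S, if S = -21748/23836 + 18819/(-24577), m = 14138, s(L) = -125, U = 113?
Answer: 2052018940889/146454343 ≈ 14011.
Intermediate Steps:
H = 14013 (H = 14138 - 125 = 14013)
S = -245767570/146454343 (S = -21748*1/23836 + 18819*(-1/24577) = -5437/5959 - 18819/24577 = -245767570/146454343 ≈ -1.6781)
H + S = 14013 - 245767570/146454343 = 2052018940889/146454343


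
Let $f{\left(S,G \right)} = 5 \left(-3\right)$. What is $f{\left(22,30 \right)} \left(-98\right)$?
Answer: $1470$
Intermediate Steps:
$f{\left(S,G \right)} = -15$
$f{\left(22,30 \right)} \left(-98\right) = \left(-15\right) \left(-98\right) = 1470$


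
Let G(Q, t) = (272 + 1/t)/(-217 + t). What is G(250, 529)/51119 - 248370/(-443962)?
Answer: 349263934107943/624291129792824 ≈ 0.55946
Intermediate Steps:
G(Q, t) = (272 + 1/t)/(-217 + t)
G(250, 529)/51119 - 248370/(-443962) = ((1 + 272*529)/(529*(-217 + 529)))/51119 - 248370/(-443962) = ((1/529)*(1 + 143888)/312)*(1/51119) - 248370*(-1/443962) = ((1/529)*(1/312)*143889)*(1/51119) + 124185/221981 = (47963/55016)*(1/51119) + 124185/221981 = 47963/2812362904 + 124185/221981 = 349263934107943/624291129792824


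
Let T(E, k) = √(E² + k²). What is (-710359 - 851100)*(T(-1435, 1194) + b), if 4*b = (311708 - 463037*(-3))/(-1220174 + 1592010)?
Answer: -2655759134921/1487344 - 1561459*√3484861 ≈ -2.9167e+9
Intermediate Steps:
b = 1700819/1487344 (b = ((311708 - 463037*(-3))/(-1220174 + 1592010))/4 = ((311708 + 1389111)/371836)/4 = (1700819*(1/371836))/4 = (¼)*(1700819/371836) = 1700819/1487344 ≈ 1.1435)
(-710359 - 851100)*(T(-1435, 1194) + b) = (-710359 - 851100)*(√((-1435)² + 1194²) + 1700819/1487344) = -1561459*(√(2059225 + 1425636) + 1700819/1487344) = -1561459*(√3484861 + 1700819/1487344) = -1561459*(1700819/1487344 + √3484861) = -2655759134921/1487344 - 1561459*√3484861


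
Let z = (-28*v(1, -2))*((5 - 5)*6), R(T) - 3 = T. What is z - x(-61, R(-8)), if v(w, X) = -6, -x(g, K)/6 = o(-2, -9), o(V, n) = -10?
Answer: -60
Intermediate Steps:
R(T) = 3 + T
x(g, K) = 60 (x(g, K) = -6*(-10) = 60)
z = 0 (z = (-28*(-6))*((5 - 5)*6) = 168*(0*6) = 168*0 = 0)
z - x(-61, R(-8)) = 0 - 1*60 = 0 - 60 = -60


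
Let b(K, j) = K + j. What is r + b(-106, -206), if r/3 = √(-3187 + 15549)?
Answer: -312 + 3*√12362 ≈ 21.554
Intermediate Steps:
r = 3*√12362 (r = 3*√(-3187 + 15549) = 3*√12362 ≈ 333.55)
r + b(-106, -206) = 3*√12362 + (-106 - 206) = 3*√12362 - 312 = -312 + 3*√12362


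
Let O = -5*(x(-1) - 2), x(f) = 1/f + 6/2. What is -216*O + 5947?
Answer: 5947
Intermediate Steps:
x(f) = 3 + 1/f (x(f) = 1/f + 6*(½) = 1/f + 3 = 3 + 1/f)
O = 0 (O = -5*((3 + 1/(-1)) - 2) = -5*((3 - 1) - 2) = -5*(2 - 2) = -5*0 = 0)
-216*O + 5947 = -216*0 + 5947 = 0 + 5947 = 5947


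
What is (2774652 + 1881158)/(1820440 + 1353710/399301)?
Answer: 185906958881/72690486615 ≈ 2.5575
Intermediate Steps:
(2774652 + 1881158)/(1820440 + 1353710/399301) = 4655810/(1820440 + 1353710*(1/399301)) = 4655810/(1820440 + 1353710/399301) = 4655810/(726904866150/399301) = 4655810*(399301/726904866150) = 185906958881/72690486615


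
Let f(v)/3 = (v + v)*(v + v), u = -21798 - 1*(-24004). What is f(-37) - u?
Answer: 14222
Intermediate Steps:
u = 2206 (u = -21798 + 24004 = 2206)
f(v) = 12*v² (f(v) = 3*((v + v)*(v + v)) = 3*((2*v)*(2*v)) = 3*(4*v²) = 12*v²)
f(-37) - u = 12*(-37)² - 1*2206 = 12*1369 - 2206 = 16428 - 2206 = 14222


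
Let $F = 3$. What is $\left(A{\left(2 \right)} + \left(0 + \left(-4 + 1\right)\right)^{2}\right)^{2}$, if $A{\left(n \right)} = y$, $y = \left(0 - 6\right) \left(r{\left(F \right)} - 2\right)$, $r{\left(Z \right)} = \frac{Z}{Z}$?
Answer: $225$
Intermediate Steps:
$r{\left(Z \right)} = 1$
$y = 6$ ($y = \left(0 - 6\right) \left(1 - 2\right) = \left(-6\right) \left(-1\right) = 6$)
$A{\left(n \right)} = 6$
$\left(A{\left(2 \right)} + \left(0 + \left(-4 + 1\right)\right)^{2}\right)^{2} = \left(6 + \left(0 + \left(-4 + 1\right)\right)^{2}\right)^{2} = \left(6 + \left(0 - 3\right)^{2}\right)^{2} = \left(6 + \left(-3\right)^{2}\right)^{2} = \left(6 + 9\right)^{2} = 15^{2} = 225$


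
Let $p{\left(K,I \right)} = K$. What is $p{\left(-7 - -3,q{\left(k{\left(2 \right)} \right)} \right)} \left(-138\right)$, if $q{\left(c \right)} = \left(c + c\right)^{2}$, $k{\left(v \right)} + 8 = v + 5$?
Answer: $552$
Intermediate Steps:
$k{\left(v \right)} = -3 + v$ ($k{\left(v \right)} = -8 + \left(v + 5\right) = -8 + \left(5 + v\right) = -3 + v$)
$q{\left(c \right)} = 4 c^{2}$ ($q{\left(c \right)} = \left(2 c\right)^{2} = 4 c^{2}$)
$p{\left(-7 - -3,q{\left(k{\left(2 \right)} \right)} \right)} \left(-138\right) = \left(-7 - -3\right) \left(-138\right) = \left(-7 + 3\right) \left(-138\right) = \left(-4\right) \left(-138\right) = 552$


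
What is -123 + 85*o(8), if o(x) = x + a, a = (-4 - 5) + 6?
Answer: 302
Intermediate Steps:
a = -3 (a = -9 + 6 = -3)
o(x) = -3 + x (o(x) = x - 3 = -3 + x)
-123 + 85*o(8) = -123 + 85*(-3 + 8) = -123 + 85*5 = -123 + 425 = 302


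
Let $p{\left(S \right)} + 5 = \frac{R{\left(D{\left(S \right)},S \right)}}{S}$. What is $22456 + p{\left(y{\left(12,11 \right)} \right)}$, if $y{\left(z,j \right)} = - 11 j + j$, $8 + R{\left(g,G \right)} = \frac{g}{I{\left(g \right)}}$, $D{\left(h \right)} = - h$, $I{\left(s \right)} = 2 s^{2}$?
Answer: $\frac{543315959}{24200} \approx 22451.0$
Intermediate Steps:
$R{\left(g,G \right)} = -8 + \frac{1}{2 g}$ ($R{\left(g,G \right)} = -8 + \frac{g}{2 g^{2}} = -8 + g \frac{1}{2 g^{2}} = -8 + \frac{1}{2 g}$)
$y{\left(z,j \right)} = - 10 j$
$p{\left(S \right)} = -5 + \frac{-8 - \frac{1}{2 S}}{S}$ ($p{\left(S \right)} = -5 + \frac{-8 + \frac{1}{2 \left(- S\right)}}{S} = -5 + \frac{-8 + \frac{\left(-1\right) \frac{1}{S}}{2}}{S} = -5 + \frac{-8 - \frac{1}{2 S}}{S}$)
$22456 + p{\left(y{\left(12,11 \right)} \right)} = 22456 - \left(5 - \frac{4}{55} + \frac{1}{24200}\right) = 22456 - \frac{119241}{24200} = \frac{543315959}{24200}$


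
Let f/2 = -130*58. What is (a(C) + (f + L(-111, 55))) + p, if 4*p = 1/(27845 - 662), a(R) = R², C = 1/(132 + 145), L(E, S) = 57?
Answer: -125335350879983/8342897628 ≈ -15023.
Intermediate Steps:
C = 1/277 ≈ 0.0036101
f = -15080 (f = 2*(-130*58) = 2*(-7540) = -15080)
p = 1/108732 (p = 1/(4*(27845 - 662)) = (¼)/27183 = (¼)*(1/27183) = 1/108732 ≈ 9.1969e-6)
(a(C) + (f + L(-111, 55))) + p = ((1/277)² + (-15080 + 57)) + 1/108732 = (1/76729 - 15023) + 1/108732 = -1152699766/76729 + 1/108732 = -125335350879983/8342897628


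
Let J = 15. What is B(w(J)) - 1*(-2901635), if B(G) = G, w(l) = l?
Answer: 2901650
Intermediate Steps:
B(w(J)) - 1*(-2901635) = 15 - 1*(-2901635) = 15 + 2901635 = 2901650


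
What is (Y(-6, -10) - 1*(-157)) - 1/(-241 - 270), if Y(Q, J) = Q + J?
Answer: 72052/511 ≈ 141.00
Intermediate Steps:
Y(Q, J) = J + Q
(Y(-6, -10) - 1*(-157)) - 1/(-241 - 270) = ((-10 - 6) - 1*(-157)) - 1/(-241 - 270) = (-16 + 157) - 1/(-511) = 141 - 1*(-1/511) = 141 + 1/511 = 72052/511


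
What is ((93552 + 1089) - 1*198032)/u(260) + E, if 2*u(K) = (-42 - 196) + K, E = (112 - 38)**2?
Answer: -43155/11 ≈ -3923.2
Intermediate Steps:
E = 5476 (E = 74**2 = 5476)
u(K) = -119 + K/2 (u(K) = ((-42 - 196) + K)/2 = (-238 + K)/2 = -119 + K/2)
((93552 + 1089) - 1*198032)/u(260) + E = ((93552 + 1089) - 1*198032)/(-119 + (1/2)*260) + 5476 = (94641 - 198032)/(-119 + 130) + 5476 = -103391/11 + 5476 = -43155/11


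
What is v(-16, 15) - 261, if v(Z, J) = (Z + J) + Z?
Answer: -278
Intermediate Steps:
v(Z, J) = J + 2*Z (v(Z, J) = (J + Z) + Z = J + 2*Z)
v(-16, 15) - 261 = (15 + 2*(-16)) - 261 = (15 - 32) - 261 = -17 - 261 = -278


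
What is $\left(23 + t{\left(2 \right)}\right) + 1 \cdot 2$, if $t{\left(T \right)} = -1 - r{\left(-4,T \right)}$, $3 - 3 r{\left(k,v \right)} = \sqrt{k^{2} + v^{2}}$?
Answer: $23 + \frac{2 \sqrt{5}}{3} \approx 24.491$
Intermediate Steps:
$r{\left(k,v \right)} = 1 - \frac{\sqrt{k^{2} + v^{2}}}{3}$
$t{\left(T \right)} = -2 + \frac{\sqrt{16 + T^{2}}}{3}$ ($t{\left(T \right)} = -1 - \left(1 - \frac{\sqrt{\left(-4\right)^{2} + T^{2}}}{3}\right) = -1 - \left(1 - \frac{\sqrt{16 + T^{2}}}{3}\right) = -1 + \left(-1 + \frac{\sqrt{16 + T^{2}}}{3}\right) = -2 + \frac{\sqrt{16 + T^{2}}}{3}$)
$\left(23 + t{\left(2 \right)}\right) + 1 \cdot 2 = \left(23 - \left(2 - \frac{\sqrt{16 + 2^{2}}}{3}\right)\right) + 1 \cdot 2 = \left(23 - \left(2 - \frac{\sqrt{16 + 4}}{3}\right)\right) + 2 = \left(23 - \left(2 - \frac{\sqrt{20}}{3}\right)\right) + 2 = \left(23 - \left(2 - \frac{2 \sqrt{5}}{3}\right)\right) + 2 = \left(21 + \frac{2 \sqrt{5}}{3}\right) + 2 = 23 + \frac{2 \sqrt{5}}{3}$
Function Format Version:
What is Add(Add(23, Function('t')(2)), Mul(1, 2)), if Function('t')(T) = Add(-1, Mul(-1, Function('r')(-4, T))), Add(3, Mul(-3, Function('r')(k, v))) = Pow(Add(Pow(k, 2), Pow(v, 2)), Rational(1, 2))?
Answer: Add(23, Mul(Rational(2, 3), Pow(5, Rational(1, 2)))) ≈ 24.491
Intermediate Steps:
Function('r')(k, v) = Add(1, Mul(Rational(-1, 3), Pow(Add(Pow(k, 2), Pow(v, 2)), Rational(1, 2))))
Function('t')(T) = Add(-2, Mul(Rational(1, 3), Pow(Add(16, Pow(T, 2)), Rational(1, 2)))) (Function('t')(T) = Add(-1, Mul(-1, Add(1, Mul(Rational(-1, 3), Pow(Add(Pow(-4, 2), Pow(T, 2)), Rational(1, 2)))))) = Add(-1, Mul(-1, Add(1, Mul(Rational(-1, 3), Pow(Add(16, Pow(T, 2)), Rational(1, 2)))))) = Add(-1, Add(-1, Mul(Rational(1, 3), Pow(Add(16, Pow(T, 2)), Rational(1, 2))))) = Add(-2, Mul(Rational(1, 3), Pow(Add(16, Pow(T, 2)), Rational(1, 2)))))
Add(Add(23, Function('t')(2)), Mul(1, 2)) = Add(Add(23, Add(-2, Mul(Rational(1, 3), Pow(Add(16, Pow(2, 2)), Rational(1, 2))))), Mul(1, 2)) = Add(Add(23, Add(-2, Mul(Rational(1, 3), Pow(Add(16, 4), Rational(1, 2))))), 2) = Add(Add(23, Add(-2, Mul(Rational(1, 3), Pow(20, Rational(1, 2))))), 2) = Add(Add(23, Add(-2, Mul(Rational(1, 3), Mul(2, Pow(5, Rational(1, 2)))))), 2) = Add(Add(23, Add(-2, Mul(Rational(2, 3), Pow(5, Rational(1, 2))))), 2) = Add(Add(21, Mul(Rational(2, 3), Pow(5, Rational(1, 2)))), 2) = Add(23, Mul(Rational(2, 3), Pow(5, Rational(1, 2))))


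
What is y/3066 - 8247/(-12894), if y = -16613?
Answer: -2249080/470631 ≈ -4.7789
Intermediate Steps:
y/3066 - 8247/(-12894) = -16613/3066 - 8247/(-12894) = -16613*1/3066 - 8247*(-1/12894) = -16613/3066 + 2749/4298 = -2249080/470631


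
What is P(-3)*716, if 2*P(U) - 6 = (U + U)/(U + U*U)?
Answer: 1790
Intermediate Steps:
P(U) = 3 + U/(U + U²) (P(U) = 3 + ((U + U)/(U + U*U))/2 = 3 + ((2*U)/(U + U²))/2 = 3 + (2*U/(U + U²))/2 = 3 + U/(U + U²))
P(-3)*716 = ((4 + 3*(-3))/(1 - 3))*716 = ((4 - 9)/(-2))*716 = -½*(-5)*716 = (5/2)*716 = 1790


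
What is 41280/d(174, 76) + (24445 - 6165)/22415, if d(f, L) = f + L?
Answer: 18597224/112075 ≈ 165.94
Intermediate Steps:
d(f, L) = L + f
41280/d(174, 76) + (24445 - 6165)/22415 = 41280/(76 + 174) + (24445 - 6165)/22415 = 41280/250 + 18280*(1/22415) = 41280*(1/250) + 3656/4483 = 4128/25 + 3656/4483 = 18597224/112075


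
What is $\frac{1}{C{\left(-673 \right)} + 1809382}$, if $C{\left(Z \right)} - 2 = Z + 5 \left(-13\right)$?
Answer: $\frac{1}{1808646} \approx 5.529 \cdot 10^{-7}$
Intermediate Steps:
$C{\left(Z \right)} = -63 + Z$ ($C{\left(Z \right)} = 2 + \left(Z + 5 \left(-13\right)\right) = 2 + \left(Z - 65\right) = 2 + \left(-65 + Z\right) = -63 + Z$)
$\frac{1}{C{\left(-673 \right)} + 1809382} = \frac{1}{\left(-63 - 673\right) + 1809382} = \frac{1}{-736 + 1809382} = \frac{1}{1808646}$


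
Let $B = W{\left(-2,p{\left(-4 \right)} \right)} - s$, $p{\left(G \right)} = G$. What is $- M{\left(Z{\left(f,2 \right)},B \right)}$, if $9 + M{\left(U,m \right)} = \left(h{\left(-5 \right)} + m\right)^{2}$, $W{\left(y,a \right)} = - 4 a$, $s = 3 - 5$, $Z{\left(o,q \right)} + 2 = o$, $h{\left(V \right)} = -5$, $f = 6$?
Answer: $-160$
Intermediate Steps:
$Z{\left(o,q \right)} = -2 + o$
$s = -2$ ($s = 3 - 5 = -2$)
$B = 18$ ($B = \left(-4\right) \left(-4\right) - -2 = 16 + 2 = 18$)
$M{\left(U,m \right)} = -9 + \left(-5 + m\right)^{2}$
$- M{\left(Z{\left(f,2 \right)},B \right)} = - (-9 + \left(-5 + 18\right)^{2}) = - (-9 + 13^{2}) = - (-9 + 169) = \left(-1\right) 160 = -160$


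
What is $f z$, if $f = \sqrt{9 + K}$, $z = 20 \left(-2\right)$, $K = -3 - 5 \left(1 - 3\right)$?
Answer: $-160$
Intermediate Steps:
$K = 7$ ($K = -3 - 5 \left(-2\right) = -3 - -10 = -3 + 10 = 7$)
$z = -40$
$f = 4$ ($f = \sqrt{9 + 7} = \sqrt{16} = 4$)
$f z = 4 \left(-40\right) = -160$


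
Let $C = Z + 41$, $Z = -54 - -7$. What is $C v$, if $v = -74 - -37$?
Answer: $222$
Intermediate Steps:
$v = -37$ ($v = -74 + 37 = -37$)
$Z = -47$ ($Z = -54 + 7 = -47$)
$C = -6$ ($C = -47 + 41 = -6$)
$C v = \left(-6\right) \left(-37\right) = 222$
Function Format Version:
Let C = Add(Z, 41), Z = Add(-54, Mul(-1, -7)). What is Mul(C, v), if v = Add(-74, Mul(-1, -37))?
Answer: 222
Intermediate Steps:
v = -37 (v = Add(-74, 37) = -37)
Z = -47 (Z = Add(-54, 7) = -47)
C = -6 (C = Add(-47, 41) = -6)
Mul(C, v) = Mul(-6, -37) = 222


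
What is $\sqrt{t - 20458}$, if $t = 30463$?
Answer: $\sqrt{10005} \approx 100.03$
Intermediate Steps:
$\sqrt{t - 20458} = \sqrt{30463 - 20458} = \sqrt{10005}$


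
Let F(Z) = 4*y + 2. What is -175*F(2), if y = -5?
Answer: 3150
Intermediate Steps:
F(Z) = -18 (F(Z) = 4*(-5) + 2 = -20 + 2 = -18)
-175*F(2) = -175*(-18) = 3150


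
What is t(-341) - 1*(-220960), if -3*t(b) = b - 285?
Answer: 663506/3 ≈ 2.2117e+5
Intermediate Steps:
t(b) = 95 - b/3 (t(b) = -(b - 285)/3 = -(-285 + b)/3 = 95 - b/3)
t(-341) - 1*(-220960) = (95 - ⅓*(-341)) - 1*(-220960) = (95 + 341/3) + 220960 = 626/3 + 220960 = 663506/3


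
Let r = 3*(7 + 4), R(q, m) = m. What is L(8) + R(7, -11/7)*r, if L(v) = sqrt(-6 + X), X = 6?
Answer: -363/7 ≈ -51.857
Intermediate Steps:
L(v) = 0 (L(v) = sqrt(-6 + 6) = sqrt(0) = 0)
r = 33 (r = 3*11 = 33)
L(8) + R(7, -11/7)*r = 0 - 11/7*33 = 0 - 363/7 = -363/7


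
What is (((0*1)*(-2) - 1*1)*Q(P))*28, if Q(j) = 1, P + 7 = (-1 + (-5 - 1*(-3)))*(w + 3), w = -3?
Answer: -28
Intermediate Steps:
P = -7 (P = -7 + (-1 + (-5 - 1*(-3)))*(-3 + 3) = -7 + (-1 + (-5 + 3))*0 = -7 + (-1 - 2)*0 = -7 - 3*0 = -7 + 0 = -7)
(((0*1)*(-2) - 1*1)*Q(P))*28 = (((0*1)*(-2) - 1*1)*1)*28 = ((0*(-2) - 1)*1)*28 = ((0 - 1)*1)*28 = -1*1*28 = -1*28 = -28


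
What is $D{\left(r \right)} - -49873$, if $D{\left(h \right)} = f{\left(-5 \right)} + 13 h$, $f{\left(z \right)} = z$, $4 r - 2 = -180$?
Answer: $\frac{98579}{2} \approx 49290.0$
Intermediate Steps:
$r = - \frac{89}{2}$ ($r = \frac{1}{2} + \frac{1}{4} \left(-180\right) = \frac{1}{2} - 45 = - \frac{89}{2} \approx -44.5$)
$D{\left(h \right)} = -5 + 13 h$
$D{\left(r \right)} - -49873 = \left(-5 + 13 \left(- \frac{89}{2}\right)\right) - -49873 = \left(-5 - \frac{1157}{2}\right) + 49873 = - \frac{1167}{2} + 49873 = \frac{98579}{2}$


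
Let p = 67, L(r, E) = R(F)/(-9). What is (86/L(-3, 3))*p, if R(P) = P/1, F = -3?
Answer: 17286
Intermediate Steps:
R(P) = P (R(P) = P*1 = P)
L(r, E) = 1/3 (L(r, E) = -3/(-9) = -3*(-1/9) = 1/3)
(86/L(-3, 3))*p = (86/(1/3))*67 = (86*3)*67 = 258*67 = 17286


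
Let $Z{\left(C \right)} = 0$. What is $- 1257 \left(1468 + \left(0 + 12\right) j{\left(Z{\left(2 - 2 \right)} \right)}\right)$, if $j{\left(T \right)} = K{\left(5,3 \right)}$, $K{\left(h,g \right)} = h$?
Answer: $-1920696$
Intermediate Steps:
$j{\left(T \right)} = 5$
$- 1257 \left(1468 + \left(0 + 12\right) j{\left(Z{\left(2 - 2 \right)} \right)}\right) = - 1257 \left(1468 + \left(0 + 12\right) 5\right) = - 1257 \left(1468 + 12 \cdot 5\right) = - 1257 \left(1468 + 60\right) = \left(-1257\right) 1528 = -1920696$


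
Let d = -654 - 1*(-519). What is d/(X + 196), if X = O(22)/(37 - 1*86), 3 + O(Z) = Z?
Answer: -49/71 ≈ -0.69014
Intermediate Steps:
O(Z) = -3 + Z
X = -19/49 (X = (-3 + 22)/(37 - 1*86) = 19/(37 - 86) = 19/(-49) = 19*(-1/49) = -19/49 ≈ -0.38775)
d = -135 (d = -654 + 519 = -135)
d/(X + 196) = -135/(-19/49 + 196) = -135/(9585/49) = (49/9585)*(-135) = -49/71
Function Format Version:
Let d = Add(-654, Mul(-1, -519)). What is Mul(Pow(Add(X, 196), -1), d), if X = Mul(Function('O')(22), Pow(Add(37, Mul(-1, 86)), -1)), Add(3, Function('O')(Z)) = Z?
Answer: Rational(-49, 71) ≈ -0.69014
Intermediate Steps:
Function('O')(Z) = Add(-3, Z)
X = Rational(-19, 49) (X = Mul(Add(-3, 22), Pow(Add(37, Mul(-1, 86)), -1)) = Mul(19, Pow(Add(37, -86), -1)) = Mul(19, Pow(-49, -1)) = Mul(19, Rational(-1, 49)) = Rational(-19, 49) ≈ -0.38775)
d = -135 (d = Add(-654, 519) = -135)
Mul(Pow(Add(X, 196), -1), d) = Mul(Pow(Add(Rational(-19, 49), 196), -1), -135) = Mul(Pow(Rational(9585, 49), -1), -135) = Mul(Rational(49, 9585), -135) = Rational(-49, 71)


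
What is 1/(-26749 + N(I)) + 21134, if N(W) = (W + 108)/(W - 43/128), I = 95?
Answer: 978478985407/46298807 ≈ 21134.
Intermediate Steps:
N(W) = (108 + W)/(-43/128 + W) (N(W) = (108 + W)/(W - 43*1/128) = (108 + W)/(W - 43/128) = (108 + W)/(-43/128 + W))
1/(-26749 + N(I)) + 21134 = 1/(-26749 + 128*(108 + 95)/(-43 + 128*95)) + 21134 = 1/(-26749 + 128*203/(-43 + 12160)) + 21134 = 1/(-26749 + 128*203/12117) + 21134 = 1/(-26749 + 128*(1/12117)*203) + 21134 = 1/(-26749 + 3712/1731) + 21134 = 1/(-46298807/1731) + 21134 = -1731/46298807 + 21134 = 978478985407/46298807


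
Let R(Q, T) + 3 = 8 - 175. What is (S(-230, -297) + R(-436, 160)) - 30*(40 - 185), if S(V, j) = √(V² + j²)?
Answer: 4180 + √141109 ≈ 4555.6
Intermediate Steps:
R(Q, T) = -170 (R(Q, T) = -3 + (8 - 175) = -3 - 167 = -170)
(S(-230, -297) + R(-436, 160)) - 30*(40 - 185) = (√((-230)² + (-297)²) - 170) - 30*(40 - 185) = (√(52900 + 88209) - 170) - 30*(-145) = (√141109 - 170) + 4350 = (-170 + √141109) + 4350 = 4180 + √141109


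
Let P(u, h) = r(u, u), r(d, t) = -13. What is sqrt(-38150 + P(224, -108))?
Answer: I*sqrt(38163) ≈ 195.35*I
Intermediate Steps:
P(u, h) = -13
sqrt(-38150 + P(224, -108)) = sqrt(-38150 - 13) = sqrt(-38163) = I*sqrt(38163)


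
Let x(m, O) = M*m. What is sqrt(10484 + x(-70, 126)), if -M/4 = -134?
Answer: 6*I*sqrt(751) ≈ 164.43*I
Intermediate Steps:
M = 536 (M = -4*(-134) = 536)
x(m, O) = 536*m
sqrt(10484 + x(-70, 126)) = sqrt(10484 + 536*(-70)) = sqrt(10484 - 37520) = sqrt(-27036) = 6*I*sqrt(751)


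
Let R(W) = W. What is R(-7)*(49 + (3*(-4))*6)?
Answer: 161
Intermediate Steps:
R(-7)*(49 + (3*(-4))*6) = -7*(49 + (3*(-4))*6) = -7*(49 - 12*6) = -7*(49 - 72) = -7*(-23) = 161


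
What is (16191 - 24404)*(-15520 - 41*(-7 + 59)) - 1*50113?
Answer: 144925763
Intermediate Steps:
(16191 - 24404)*(-15520 - 41*(-7 + 59)) - 1*50113 = -8213*(-15520 - 41*52) - 50113 = -8213*(-15520 - 2132) - 50113 = -8213*(-17652) - 50113 = 144975876 - 50113 = 144925763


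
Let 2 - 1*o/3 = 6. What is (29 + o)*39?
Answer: 663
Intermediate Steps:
o = -12 (o = 6 - 3*6 = 6 - 18 = -12)
(29 + o)*39 = (29 - 12)*39 = 17*39 = 663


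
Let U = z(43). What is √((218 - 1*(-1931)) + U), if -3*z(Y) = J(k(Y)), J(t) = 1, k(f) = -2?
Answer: √19338/3 ≈ 46.354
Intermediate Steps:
z(Y) = -⅓ (z(Y) = -⅓*1 = -⅓)
U = -⅓ ≈ -0.33333
√((218 - 1*(-1931)) + U) = √((218 - 1*(-1931)) - ⅓) = √((218 + 1931) - ⅓) = √(2149 - ⅓) = √(6446/3) = √19338/3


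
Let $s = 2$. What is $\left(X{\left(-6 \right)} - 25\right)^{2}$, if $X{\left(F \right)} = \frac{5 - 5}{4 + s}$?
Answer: $625$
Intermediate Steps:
$X{\left(F \right)} = 0$ ($X{\left(F \right)} = \frac{5 - 5}{4 + 2} = \frac{0}{6} = 0 \cdot \frac{1}{6} = 0$)
$\left(X{\left(-6 \right)} - 25\right)^{2} = \left(0 - 25\right)^{2} = \left(-25\right)^{2} = 625$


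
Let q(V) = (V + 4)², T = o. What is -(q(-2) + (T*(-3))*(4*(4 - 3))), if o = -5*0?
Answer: -4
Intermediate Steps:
o = 0
T = 0
q(V) = (4 + V)²
-(q(-2) + (T*(-3))*(4*(4 - 3))) = -((4 - 2)² + (0*(-3))*(4*(4 - 3))) = -(2² + 0*(4*1)) = -(4 + 0*4) = -(4 + 0) = -1*4 = -4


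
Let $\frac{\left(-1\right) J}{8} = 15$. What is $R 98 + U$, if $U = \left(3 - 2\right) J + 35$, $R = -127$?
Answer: $-12531$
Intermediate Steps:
$J = -120$ ($J = \left(-8\right) 15 = -120$)
$U = -85$ ($U = \left(3 - 2\right) \left(-120\right) + 35 = 1 \left(-120\right) + 35 = -120 + 35 = -85$)
$R 98 + U = \left(-127\right) 98 - 85 = -12446 - 85 = -12531$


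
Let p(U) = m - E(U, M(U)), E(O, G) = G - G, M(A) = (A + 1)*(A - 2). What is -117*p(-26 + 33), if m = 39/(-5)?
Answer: 4563/5 ≈ 912.60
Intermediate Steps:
M(A) = (1 + A)*(-2 + A)
E(O, G) = 0
m = -39/5 (m = 39*(-⅕) = -39/5 ≈ -7.8000)
p(U) = -39/5 (p(U) = -39/5 - 1*0 = -39/5 + 0 = -39/5)
-117*p(-26 + 33) = -117*(-39/5) = 4563/5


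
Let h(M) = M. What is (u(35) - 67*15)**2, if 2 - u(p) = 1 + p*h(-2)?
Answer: 872356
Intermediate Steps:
u(p) = 1 + 2*p (u(p) = 2 - (1 + p*(-2)) = 2 - (1 - 2*p) = 2 + (-1 + 2*p) = 1 + 2*p)
(u(35) - 67*15)**2 = ((1 + 2*35) - 67*15)**2 = ((1 + 70) - 1005)**2 = (71 - 1005)**2 = (-934)**2 = 872356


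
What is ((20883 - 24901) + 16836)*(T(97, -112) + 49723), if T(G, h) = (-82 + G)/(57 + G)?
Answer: 49076001013/77 ≈ 6.3735e+8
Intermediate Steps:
T(G, h) = (-82 + G)/(57 + G)
((20883 - 24901) + 16836)*(T(97, -112) + 49723) = ((20883 - 24901) + 16836)*((-82 + 97)/(57 + 97) + 49723) = (-4018 + 16836)*(15/154 + 49723) = 12818*((1/154)*15 + 49723) = 12818*(15/154 + 49723) = 12818*(7657357/154) = 49076001013/77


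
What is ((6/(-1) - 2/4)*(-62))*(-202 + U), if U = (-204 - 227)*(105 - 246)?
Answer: 24409307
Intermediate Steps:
U = 60771 (U = -431*(-141) = 60771)
((6/(-1) - 2/4)*(-62))*(-202 + U) = ((6/(-1) - 2/4)*(-62))*(-202 + 60771) = ((6*(-1) - 2*¼)*(-62))*60569 = ((-6 - ½)*(-62))*60569 = -13/2*(-62)*60569 = 403*60569 = 24409307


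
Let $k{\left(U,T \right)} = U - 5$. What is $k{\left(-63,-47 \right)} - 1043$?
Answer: $-1111$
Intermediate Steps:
$k{\left(U,T \right)} = -5 + U$
$k{\left(-63,-47 \right)} - 1043 = \left(-5 - 63\right) - 1043 = -68 - 1043 = -1111$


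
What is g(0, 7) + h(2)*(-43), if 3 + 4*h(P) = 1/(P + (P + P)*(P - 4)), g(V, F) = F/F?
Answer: 841/24 ≈ 35.042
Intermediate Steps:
g(V, F) = 1
h(P) = -¾ + 1/(4*(P + 2*P*(-4 + P))) (h(P) = -¾ + 1/(4*(P + (P + P)*(P - 4))) = -¾ + 1/(4*(P + (2*P)*(-4 + P))) = -¾ + 1/(4*(P + 2*P*(-4 + P))))
g(0, 7) + h(2)*(-43) = 1 + ((¼)*(1 - 6*2² + 21*2)/(2*(-7 + 2*2)))*(-43) = 1 + ((¼)*(½)*(1 - 6*4 + 42)/(-7 + 4))*(-43) = 1 + ((¼)*(½)*(1 - 24 + 42)/(-3))*(-43) = 1 + ((¼)*(½)*(-⅓)*19)*(-43) = 1 - 19/24*(-43) = 1 + 817/24 = 841/24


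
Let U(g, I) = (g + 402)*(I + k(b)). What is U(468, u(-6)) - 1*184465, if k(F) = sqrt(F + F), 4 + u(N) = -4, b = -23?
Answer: -191425 + 870*I*sqrt(46) ≈ -1.9143e+5 + 5900.6*I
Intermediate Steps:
u(N) = -8 (u(N) = -4 - 4 = -8)
k(F) = sqrt(2)*sqrt(F) (k(F) = sqrt(2*F) = sqrt(2)*sqrt(F))
U(g, I) = (402 + g)*(I + I*sqrt(46)) (U(g, I) = (g + 402)*(I + sqrt(2)*sqrt(-23)) = (402 + g)*(I + sqrt(2)*(I*sqrt(23))) = (402 + g)*(I + I*sqrt(46)))
U(468, u(-6)) - 1*184465 = (402*(-8) - 8*468 + 402*I*sqrt(46) + I*468*sqrt(46)) - 1*184465 = (-3216 - 3744 + 402*I*sqrt(46) + 468*I*sqrt(46)) - 184465 = (-6960 + 870*I*sqrt(46)) - 184465 = -191425 + 870*I*sqrt(46)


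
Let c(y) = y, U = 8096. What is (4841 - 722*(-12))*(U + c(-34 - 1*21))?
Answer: 108593705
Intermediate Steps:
(4841 - 722*(-12))*(U + c(-34 - 1*21)) = (4841 - 722*(-12))*(8096 + (-34 - 1*21)) = (4841 + 8664)*(8096 + (-34 - 21)) = 13505*(8096 - 55) = 13505*8041 = 108593705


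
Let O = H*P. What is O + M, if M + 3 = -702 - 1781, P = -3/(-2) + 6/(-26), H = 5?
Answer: -64471/26 ≈ -2479.7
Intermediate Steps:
P = 33/26 (P = -3*(-1/2) + 6*(-1/26) = 3/2 - 3/13 = 33/26 ≈ 1.2692)
M = -2486 (M = -3 + (-702 - 1781) = -3 - 2483 = -2486)
O = 165/26 (O = 5*(33/26) = 165/26 ≈ 6.3462)
O + M = 165/26 - 2486 = -64471/26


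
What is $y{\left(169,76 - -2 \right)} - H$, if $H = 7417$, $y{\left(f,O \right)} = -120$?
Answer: $-7537$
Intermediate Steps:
$y{\left(169,76 - -2 \right)} - H = -120 - 7417 = -7537$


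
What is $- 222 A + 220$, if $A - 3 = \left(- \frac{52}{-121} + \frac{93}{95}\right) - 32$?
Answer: $\frac{72938864}{11495} \approx 6345.3$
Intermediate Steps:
$A = - \frac{317162}{11495}$ ($A = 3 + \left(\left(- \frac{52}{-121} + \frac{93}{95}\right) - 32\right) = 3 + \left(\left(\left(-52\right) \left(- \frac{1}{121}\right) + 93 \cdot \frac{1}{95}\right) - 32\right) = 3 + \left(\left(\frac{52}{121} + \frac{93}{95}\right) - 32\right) = 3 + \left(\frac{16193}{11495} - 32\right) = 3 - \frac{351647}{11495} = - \frac{317162}{11495} \approx -27.591$)
$- 222 A + 220 = \left(-222\right) \left(- \frac{317162}{11495}\right) + 220 = \frac{70409964}{11495} + 220 = \frac{72938864}{11495}$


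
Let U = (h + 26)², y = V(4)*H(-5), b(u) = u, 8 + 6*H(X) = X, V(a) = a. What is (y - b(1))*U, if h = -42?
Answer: -7424/3 ≈ -2474.7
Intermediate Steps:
H(X) = -4/3 + X/6
y = -26/3 (y = 4*(-4/3 + (⅙)*(-5)) = 4*(-4/3 - ⅚) = 4*(-13/6) = -26/3 ≈ -8.6667)
U = 256 (U = (-42 + 26)² = (-16)² = 256)
(y - b(1))*U = (-26/3 - 1*1)*256 = (-26/3 - 1)*256 = -29/3*256 = -7424/3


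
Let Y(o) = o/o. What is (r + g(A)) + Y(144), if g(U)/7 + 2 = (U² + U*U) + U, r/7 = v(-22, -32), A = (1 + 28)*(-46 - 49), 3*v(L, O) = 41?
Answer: 318723443/3 ≈ 1.0624e+8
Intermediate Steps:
Y(o) = 1
v(L, O) = 41/3 (v(L, O) = (⅓)*41 = 41/3)
A = -2755 (A = 29*(-95) = -2755)
r = 287/3 (r = 7*(41/3) = 287/3 ≈ 95.667)
g(U) = -14 + 7*U + 14*U² (g(U) = -14 + 7*((U² + U*U) + U) = -14 + 7*((U² + U²) + U) = -14 + 7*(2*U² + U) = -14 + 7*(U + 2*U²) = -14 + (7*U + 14*U²) = -14 + 7*U + 14*U²)
(r + g(A)) + Y(144) = (287/3 + (-14 + 7*(-2755) + 14*(-2755)²)) + 1 = (287/3 + (-14 - 19285 + 14*7590025)) + 1 = (287/3 + (-14 - 19285 + 106260350)) + 1 = (287/3 + 106241051) + 1 = 318723440/3 + 1 = 318723443/3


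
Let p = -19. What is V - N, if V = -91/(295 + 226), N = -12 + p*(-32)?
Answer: -310607/521 ≈ -596.17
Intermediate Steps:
N = 596 (N = -12 - 19*(-32) = -12 + 608 = 596)
V = -91/521 ≈ -0.17466
V - N = -91/521 - 1*596 = -91/521 - 596 = -310607/521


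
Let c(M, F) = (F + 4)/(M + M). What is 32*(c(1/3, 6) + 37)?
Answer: 1664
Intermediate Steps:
c(M, F) = (4 + F)/(2*M) (c(M, F) = (4 + F)/((2*M)) = (4 + F)*(1/(2*M)) = (4 + F)/(2*M))
32*(c(1/3, 6) + 37) = 32*((4 + 6)/(2*(1/3)) + 37) = 32*((½)*10/(⅓) + 37) = 32*((½)*3*10 + 37) = 32*(15 + 37) = 32*52 = 1664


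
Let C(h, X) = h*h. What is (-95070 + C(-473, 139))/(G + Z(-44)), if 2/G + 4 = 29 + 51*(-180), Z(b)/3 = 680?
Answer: 1177873145/18676198 ≈ 63.068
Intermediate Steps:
Z(b) = 2040 (Z(b) = 3*680 = 2040)
C(h, X) = h²
G = -2/9155 (G = 2/(-4 + (29 + 51*(-180))) = 2/(-4 + (29 - 9180)) = 2/(-4 - 9151) = 2/(-9155) = 2*(-1/9155) = -2/9155 ≈ -0.00021846)
(-95070 + C(-473, 139))/(G + Z(-44)) = (-95070 + (-473)²)/(-2/9155 + 2040) = (-95070 + 223729)/(18676198/9155) = 128659*(9155/18676198) = 1177873145/18676198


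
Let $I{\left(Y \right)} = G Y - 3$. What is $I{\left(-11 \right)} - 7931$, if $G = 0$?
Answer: $-7934$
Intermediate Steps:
$I{\left(Y \right)} = -3$ ($I{\left(Y \right)} = 0 Y - 3 = 0 - 3 = -3$)
$I{\left(-11 \right)} - 7931 = -3 - 7931 = -7934$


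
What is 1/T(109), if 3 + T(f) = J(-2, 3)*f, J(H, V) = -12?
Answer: -1/1311 ≈ -0.00076278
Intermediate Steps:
T(f) = -3 - 12*f
1/T(109) = 1/(-3 - 12*109) = 1/(-3 - 1308) = 1/(-1311) = -1/1311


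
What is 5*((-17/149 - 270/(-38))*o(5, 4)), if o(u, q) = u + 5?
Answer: 989600/2831 ≈ 349.56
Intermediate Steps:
o(u, q) = 5 + u
5*((-17/149 - 270/(-38))*o(5, 4)) = 5*((-17/149 - 270/(-38))*(5 + 5)) = 5*((-17*1/149 - 270*(-1/38))*10) = 5*((-17/149 + 135/19)*10) = 5*((19792/2831)*10) = 5*(197920/2831) = 989600/2831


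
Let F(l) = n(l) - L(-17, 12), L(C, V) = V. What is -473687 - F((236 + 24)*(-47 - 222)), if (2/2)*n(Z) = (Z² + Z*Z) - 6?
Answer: -9783680869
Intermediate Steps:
n(Z) = -6 + 2*Z² (n(Z) = (Z² + Z*Z) - 6 = (Z² + Z²) - 6 = 2*Z² - 6 = -6 + 2*Z²)
F(l) = -18 + 2*l² (F(l) = (-6 + 2*l²) - 1*12 = (-6 + 2*l²) - 12 = -18 + 2*l²)
-473687 - F((236 + 24)*(-47 - 222)) = -473687 - (-18 + 2*((236 + 24)*(-47 - 222))²) = -473687 - (-18 + 2*(260*(-269))²) = -473687 - (-18 + 2*(-69940)²) = -473687 - (-18 + 2*4891603600) = -473687 - (-18 + 9783207200) = -473687 - 1*9783207182 = -473687 - 9783207182 = -9783680869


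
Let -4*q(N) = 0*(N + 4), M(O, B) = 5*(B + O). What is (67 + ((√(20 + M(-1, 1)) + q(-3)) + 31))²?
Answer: 9624 + 392*√5 ≈ 10501.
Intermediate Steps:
M(O, B) = 5*B + 5*O
q(N) = 0 (q(N) = -0*(N + 4) = -0*(4 + N) = -¼*0 = 0)
(67 + ((√(20 + M(-1, 1)) + q(-3)) + 31))² = (67 + ((√(20 + (5*1 + 5*(-1))) + 0) + 31))² = (67 + ((√(20 + (5 - 5)) + 0) + 31))² = (67 + ((√(20 + 0) + 0) + 31))² = (67 + ((√20 + 0) + 31))² = (67 + ((2*√5 + 0) + 31))² = (67 + (2*√5 + 31))² = (67 + (31 + 2*√5))² = (98 + 2*√5)²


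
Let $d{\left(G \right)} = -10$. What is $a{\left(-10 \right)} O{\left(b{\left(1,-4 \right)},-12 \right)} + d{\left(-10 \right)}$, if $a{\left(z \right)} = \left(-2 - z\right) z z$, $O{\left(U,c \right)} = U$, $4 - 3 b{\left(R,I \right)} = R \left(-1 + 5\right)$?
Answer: $-10$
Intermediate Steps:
$b{\left(R,I \right)} = \frac{4}{3} - \frac{4 R}{3}$ ($b{\left(R,I \right)} = \frac{4}{3} - \frac{R \left(-1 + 5\right)}{3} = \frac{4}{3} - \frac{R 4}{3} = \frac{4}{3} - \frac{4 R}{3}$)
$a{\left(z \right)} = z^{2} \left(-2 - z\right)$ ($a{\left(z \right)} = z \left(-2 - z\right) z = z^{2} \left(-2 - z\right)$)
$a{\left(-10 \right)} O{\left(b{\left(1,-4 \right)},-12 \right)} + d{\left(-10 \right)} = \left(-10\right)^{2} \left(-2 - -10\right) \left(\frac{4}{3} - \frac{4}{3}\right) - 10 = 100 \left(-2 + 10\right) \left(\frac{4}{3} - \frac{4}{3}\right) - 10 = 100 \cdot 8 \cdot 0 - 10 = 800 \cdot 0 - 10 = 0 - 10 = -10$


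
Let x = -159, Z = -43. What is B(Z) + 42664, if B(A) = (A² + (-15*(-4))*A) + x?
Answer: 41774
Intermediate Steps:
B(A) = -159 + A² + 60*A (B(A) = (A² + (-15*(-4))*A) - 159 = (A² + 60*A) - 159 = -159 + A² + 60*A)
B(Z) + 42664 = (-159 + (-43)² + 60*(-43)) + 42664 = (-159 + 1849 - 2580) + 42664 = -890 + 42664 = 41774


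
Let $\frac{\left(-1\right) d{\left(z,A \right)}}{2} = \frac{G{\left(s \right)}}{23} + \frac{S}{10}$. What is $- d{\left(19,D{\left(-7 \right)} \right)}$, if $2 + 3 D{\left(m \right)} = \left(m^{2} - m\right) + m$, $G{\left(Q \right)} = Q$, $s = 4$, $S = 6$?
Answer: $\frac{178}{115} \approx 1.5478$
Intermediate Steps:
$D{\left(m \right)} = - \frac{2}{3} + \frac{m^{2}}{3}$ ($D{\left(m \right)} = - \frac{2}{3} + \frac{\left(m^{2} - m\right) + m}{3} = - \frac{2}{3} + \frac{m^{2}}{3}$)
$d{\left(z,A \right)} = - \frac{178}{115}$ ($d{\left(z,A \right)} = - 2 \left(\frac{4}{23} + \frac{6}{10}\right) = - 2 \left(4 \cdot \frac{1}{23} + 6 \cdot \frac{1}{10}\right) = - 2 \left(\frac{4}{23} + \frac{3}{5}\right) = \left(-2\right) \frac{89}{115} = - \frac{178}{115}$)
$- d{\left(19,D{\left(-7 \right)} \right)} = \left(-1\right) \left(- \frac{178}{115}\right) = \frac{178}{115}$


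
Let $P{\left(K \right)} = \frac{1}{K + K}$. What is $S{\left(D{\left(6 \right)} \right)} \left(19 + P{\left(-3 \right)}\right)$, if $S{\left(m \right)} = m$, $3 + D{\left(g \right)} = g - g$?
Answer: $- \frac{113}{2} \approx -56.5$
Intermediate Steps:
$D{\left(g \right)} = -3$ ($D{\left(g \right)} = -3 + \left(g - g\right) = -3 + 0 = -3$)
$P{\left(K \right)} = \frac{1}{2 K}$
$S{\left(D{\left(6 \right)} \right)} \left(19 + P{\left(-3 \right)}\right) = - 3 \left(19 + \frac{1}{2 \left(-3\right)}\right) = - 3 \left(19 + \frac{1}{2} \left(- \frac{1}{3}\right)\right) = - 3 \left(19 - \frac{1}{6}\right) = \left(-3\right) \frac{113}{6} = - \frac{113}{2}$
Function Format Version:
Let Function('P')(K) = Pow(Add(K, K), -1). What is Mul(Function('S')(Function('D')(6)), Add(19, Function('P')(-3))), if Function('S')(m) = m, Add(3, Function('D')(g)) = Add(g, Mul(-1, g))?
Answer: Rational(-113, 2) ≈ -56.500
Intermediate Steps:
Function('D')(g) = -3 (Function('D')(g) = Add(-3, Add(g, Mul(-1, g))) = Add(-3, 0) = -3)
Function('P')(K) = Mul(Rational(1, 2), Pow(K, -1)) (Function('P')(K) = Pow(Mul(2, K), -1) = Mul(Rational(1, 2), Pow(K, -1)))
Mul(Function('S')(Function('D')(6)), Add(19, Function('P')(-3))) = Mul(-3, Add(19, Mul(Rational(1, 2), Pow(-3, -1)))) = Mul(-3, Add(19, Mul(Rational(1, 2), Rational(-1, 3)))) = Mul(-3, Add(19, Rational(-1, 6))) = Mul(-3, Rational(113, 6)) = Rational(-113, 2)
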